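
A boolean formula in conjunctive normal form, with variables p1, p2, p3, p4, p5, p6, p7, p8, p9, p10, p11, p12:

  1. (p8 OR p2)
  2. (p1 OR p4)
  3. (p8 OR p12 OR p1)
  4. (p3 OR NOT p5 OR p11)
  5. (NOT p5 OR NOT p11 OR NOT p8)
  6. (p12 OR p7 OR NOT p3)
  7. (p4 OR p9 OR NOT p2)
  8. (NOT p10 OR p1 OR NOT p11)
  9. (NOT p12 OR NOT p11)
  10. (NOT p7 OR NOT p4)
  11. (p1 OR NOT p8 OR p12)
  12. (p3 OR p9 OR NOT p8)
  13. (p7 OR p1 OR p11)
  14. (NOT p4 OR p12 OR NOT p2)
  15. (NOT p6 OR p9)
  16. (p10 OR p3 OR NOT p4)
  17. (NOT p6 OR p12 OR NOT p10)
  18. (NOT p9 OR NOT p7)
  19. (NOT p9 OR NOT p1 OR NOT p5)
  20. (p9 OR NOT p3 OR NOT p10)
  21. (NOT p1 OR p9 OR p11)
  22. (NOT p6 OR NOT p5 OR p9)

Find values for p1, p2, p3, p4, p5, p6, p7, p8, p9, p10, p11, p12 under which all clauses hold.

p1=1, p2=1, p3=0, p4=0, p5=0, p6=1, p7=0, p8=0, p9=1, p10=0, p11=0, p12=1

Check each clause:
  1. (p8 OR p2) — p2 is true.
  2. (p4 OR p1) — p1 is true.
  3. (p1 OR p8 OR p12) — p1 is true.
  4. (p3 OR p11 OR NOT p5) — NOT p5 is true.
  5. (NOT p8 OR NOT p5 OR NOT p11) — NOT p8 is true.
  6. (p12 OR NOT p3 OR p7) — p12 is true.
  7. (p4 OR NOT p2 OR p9) — p9 is true.
  8. (NOT p11 OR p1 OR NOT p10) — p1 is true.
  9. (NOT p11 OR NOT p12) — NOT p11 is true.
  10. (NOT p4 OR NOT p7) — NOT p7 is true.
  11. (p1 OR NOT p8 OR p12) — NOT p8 is true.
  12. (p3 OR p9 OR NOT p8) — NOT p8 is true.
  13. (p11 OR p7 OR p1) — p1 is true.
  14. (p12 OR NOT p4 OR NOT p2) — NOT p4 is true.
  15. (p9 OR NOT p6) — p9 is true.
  16. (p3 OR NOT p4 OR p10) — NOT p4 is true.
  17. (NOT p6 OR NOT p10 OR p12) — p12 is true.
  18. (NOT p9 OR NOT p7) — NOT p7 is true.
  19. (NOT p5 OR NOT p1 OR NOT p9) — NOT p5 is true.
  20. (p9 OR NOT p10 OR NOT p3) — p9 is true.
  21. (NOT p1 OR p11 OR p9) — p9 is true.
  22. (NOT p6 OR p9 OR NOT p5) — p9 is true.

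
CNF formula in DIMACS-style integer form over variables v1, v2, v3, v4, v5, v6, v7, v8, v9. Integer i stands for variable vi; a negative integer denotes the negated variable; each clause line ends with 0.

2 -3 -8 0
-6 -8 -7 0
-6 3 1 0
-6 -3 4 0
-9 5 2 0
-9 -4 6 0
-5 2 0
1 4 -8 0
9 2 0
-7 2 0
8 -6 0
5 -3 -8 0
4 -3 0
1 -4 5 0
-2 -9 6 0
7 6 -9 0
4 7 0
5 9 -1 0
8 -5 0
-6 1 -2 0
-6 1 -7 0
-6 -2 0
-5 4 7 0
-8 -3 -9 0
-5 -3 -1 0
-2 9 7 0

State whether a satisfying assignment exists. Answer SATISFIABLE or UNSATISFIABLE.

Set v1 = False and propagate.
The remaining clauses are satisfied by v2 = True, v3 = False, v4 = True, v5 = True, v6 = False, v7 = True, v8 = True, v9 = False.
Every clause has at least one true literal under this assignment.
So v1=0  v2=1  v3=0  v4=1  v5=1  v6=0  v7=1  v8=1  v9=0 is a satisfying assignment.

SATISFIABLE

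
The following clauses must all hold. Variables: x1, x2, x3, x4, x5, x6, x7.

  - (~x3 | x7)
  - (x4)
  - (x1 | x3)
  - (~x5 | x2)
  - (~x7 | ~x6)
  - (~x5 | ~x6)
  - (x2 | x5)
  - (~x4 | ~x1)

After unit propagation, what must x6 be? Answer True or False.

False

(x4) is a unit clause: x4 = True.
In (~x4 | ~x1), ~x4 is now false; ~x1 must hold, so x1 = False.
(x3 | x1) with x1 = False leaves only x3, so x3 = True.
From (~x3 | x7) and x3 = True: x7 = True.
(~x7 | ~x6) with x7 = True leaves only ~x6, so x6 = False.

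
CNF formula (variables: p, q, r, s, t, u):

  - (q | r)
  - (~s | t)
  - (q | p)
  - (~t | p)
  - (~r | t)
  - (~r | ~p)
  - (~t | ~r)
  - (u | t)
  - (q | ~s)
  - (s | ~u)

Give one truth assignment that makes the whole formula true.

p = 1, q = 1, r = 0, s = 0, t = 1, u = 0

Check each clause:
  1. (r | q) — q is true.
  2. (~s | t) — ~s is true.
  3. (q | p) — p is true.
  4. (p | ~t) — p is true.
  5. (~r | t) — ~r is true.
  6. (~p | ~r) — ~r is true.
  7. (~r | ~t) — ~r is true.
  8. (t | u) — t is true.
  9. (q | ~s) — q is true.
  10. (~u | s) — ~u is true.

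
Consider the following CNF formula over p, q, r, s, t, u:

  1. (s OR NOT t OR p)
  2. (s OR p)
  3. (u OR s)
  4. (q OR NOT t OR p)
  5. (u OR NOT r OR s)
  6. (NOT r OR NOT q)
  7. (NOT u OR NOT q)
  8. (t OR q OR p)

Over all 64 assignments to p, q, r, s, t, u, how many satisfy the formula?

Case analysis on p and q:
  p=T, q=T: remaining (r,s,t,u) ∈ {(F,T,F,F); (F,T,T,F)} — 2.
  p=T, q=F: r, t free; 3 ways for (s,u) × 2^2 = 12.
  p=F, q=T: remaining (r,s,t,u) ∈ {(F,T,F,F); (F,T,T,F)} — 2.
  p=F, q=F: a clause becomes empty — 0.
Total: 2 + 12 + 2 + 0 = 16.

16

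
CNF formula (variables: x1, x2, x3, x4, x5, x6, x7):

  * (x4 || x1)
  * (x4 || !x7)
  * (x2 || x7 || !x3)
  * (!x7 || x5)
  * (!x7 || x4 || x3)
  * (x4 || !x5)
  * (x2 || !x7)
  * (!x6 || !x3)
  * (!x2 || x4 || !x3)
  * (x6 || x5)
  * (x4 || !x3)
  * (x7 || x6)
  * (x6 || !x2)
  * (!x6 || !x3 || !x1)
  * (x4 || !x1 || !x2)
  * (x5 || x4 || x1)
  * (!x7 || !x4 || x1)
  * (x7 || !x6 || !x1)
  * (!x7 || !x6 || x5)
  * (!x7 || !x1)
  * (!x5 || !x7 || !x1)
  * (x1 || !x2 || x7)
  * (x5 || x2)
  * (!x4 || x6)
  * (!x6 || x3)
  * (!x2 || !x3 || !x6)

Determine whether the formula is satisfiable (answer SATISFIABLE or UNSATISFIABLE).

x7 = True:
  propagation gives x4=True, x5=True, x2=True, x6=True; an empty clause results — contradiction.
x7 = False:
  propagation gives x6=True, x3=False; an empty clause results — contradiction.
Every branch closes, so no satisfying assignment exists.

UNSATISFIABLE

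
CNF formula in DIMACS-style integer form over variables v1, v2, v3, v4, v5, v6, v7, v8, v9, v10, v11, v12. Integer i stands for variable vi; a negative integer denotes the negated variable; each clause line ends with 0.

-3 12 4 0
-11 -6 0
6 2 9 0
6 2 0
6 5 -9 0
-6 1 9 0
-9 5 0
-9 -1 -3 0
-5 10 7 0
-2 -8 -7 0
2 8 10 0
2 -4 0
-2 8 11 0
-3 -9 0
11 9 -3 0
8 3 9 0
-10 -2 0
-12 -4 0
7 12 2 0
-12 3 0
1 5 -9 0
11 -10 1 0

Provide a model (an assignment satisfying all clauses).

v1=True, v2=True, v3=True, v4=True, v5=True, v6=False, v7=True, v8=False, v9=False, v10=False, v11=True, v12=False

Check each clause:
  1. (v12 OR NOT v3 OR v4) — v4 is true.
  2. (NOT v6 OR NOT v11) — NOT v6 is true.
  3. (v9 OR v2 OR v6) — v2 is true.
  4. (v6 OR v2) — v2 is true.
  5. (v5 OR NOT v9 OR v6) — v5 is true.
  6. (NOT v6 OR v9 OR v1) — NOT v6 is true.
  7. (NOT v9 OR v5) — v5 is true.
  8. (NOT v1 OR NOT v9 OR NOT v3) — NOT v9 is true.
  9. (v10 OR v7 OR NOT v5) — v7 is true.
  10. (NOT v8 OR NOT v7 OR NOT v2) — NOT v8 is true.
  11. (v2 OR v10 OR v8) — v2 is true.
  12. (v2 OR NOT v4) — v2 is true.
  13. (v8 OR v11 OR NOT v2) — v11 is true.
  14. (NOT v9 OR NOT v3) — NOT v9 is true.
  15. (v9 OR NOT v3 OR v11) — v11 is true.
  16. (v8 OR v9 OR v3) — v3 is true.
  17. (NOT v10 OR NOT v2) — NOT v10 is true.
  18. (NOT v12 OR NOT v4) — NOT v12 is true.
  19. (v2 OR v12 OR v7) — v2 is true.
  20. (NOT v12 OR v3) — v3 is true.
  21. (NOT v9 OR v1 OR v5) — v1 is true.
  22. (v1 OR v11 OR NOT v10) — v1 is true.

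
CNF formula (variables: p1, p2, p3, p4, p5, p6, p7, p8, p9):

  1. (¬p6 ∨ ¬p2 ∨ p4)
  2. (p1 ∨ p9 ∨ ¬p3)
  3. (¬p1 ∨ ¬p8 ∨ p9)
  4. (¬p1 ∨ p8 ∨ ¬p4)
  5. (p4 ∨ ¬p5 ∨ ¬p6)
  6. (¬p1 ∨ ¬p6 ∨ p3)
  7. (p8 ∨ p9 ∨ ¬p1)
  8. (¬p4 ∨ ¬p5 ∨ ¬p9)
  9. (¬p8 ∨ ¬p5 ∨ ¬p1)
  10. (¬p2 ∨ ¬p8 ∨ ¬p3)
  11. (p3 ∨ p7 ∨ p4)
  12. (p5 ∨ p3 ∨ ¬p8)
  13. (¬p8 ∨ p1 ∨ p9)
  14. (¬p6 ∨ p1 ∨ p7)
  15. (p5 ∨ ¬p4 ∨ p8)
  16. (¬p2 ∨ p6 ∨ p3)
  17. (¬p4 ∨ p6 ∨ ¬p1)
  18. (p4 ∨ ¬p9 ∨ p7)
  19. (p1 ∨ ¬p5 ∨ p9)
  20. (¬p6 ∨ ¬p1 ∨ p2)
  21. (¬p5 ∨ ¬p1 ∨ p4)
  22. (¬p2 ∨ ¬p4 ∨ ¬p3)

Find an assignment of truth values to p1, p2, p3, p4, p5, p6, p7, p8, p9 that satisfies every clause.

p7 occurs only positively in the remaining clauses — set p7 = True.
Try p1 = False.
Branch on p2: take p2 = False.
The remaining clauses are satisfied by p3 = True, p4 = False, p5 = False, p6 = False, p8 = True, p9 = True.
Every clause has at least one true literal under this assignment.

p1 = 0, p2 = 0, p3 = 1, p4 = 0, p5 = 0, p6 = 0, p7 = 1, p8 = 1, p9 = 1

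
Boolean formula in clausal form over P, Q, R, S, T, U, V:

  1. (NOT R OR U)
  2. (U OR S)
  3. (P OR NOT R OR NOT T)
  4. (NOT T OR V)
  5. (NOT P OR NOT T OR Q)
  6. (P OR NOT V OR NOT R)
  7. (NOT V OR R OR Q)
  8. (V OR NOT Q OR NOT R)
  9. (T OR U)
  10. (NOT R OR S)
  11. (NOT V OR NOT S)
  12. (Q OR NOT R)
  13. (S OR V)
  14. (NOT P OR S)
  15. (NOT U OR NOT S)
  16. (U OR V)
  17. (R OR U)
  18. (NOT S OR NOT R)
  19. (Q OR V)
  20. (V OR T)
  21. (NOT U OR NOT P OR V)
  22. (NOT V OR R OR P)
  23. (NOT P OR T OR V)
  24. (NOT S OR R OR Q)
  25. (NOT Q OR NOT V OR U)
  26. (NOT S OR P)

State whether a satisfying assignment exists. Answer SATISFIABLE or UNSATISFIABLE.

V = True:
  propagation gives S=False, U=True, R=False, Q=True; an empty clause results — contradiction.
V = False:
  propagation gives T=False; an empty clause results — contradiction.
Every branch closes, so no satisfying assignment exists.

UNSATISFIABLE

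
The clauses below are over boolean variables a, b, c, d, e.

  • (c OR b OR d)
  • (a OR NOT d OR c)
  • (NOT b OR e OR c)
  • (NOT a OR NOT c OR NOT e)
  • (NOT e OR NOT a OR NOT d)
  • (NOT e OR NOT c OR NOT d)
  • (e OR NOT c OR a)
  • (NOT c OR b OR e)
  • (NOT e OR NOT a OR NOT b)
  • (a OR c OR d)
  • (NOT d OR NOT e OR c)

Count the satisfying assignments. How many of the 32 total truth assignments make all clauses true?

Satisfying assignments:
  a=F b=F c=T d=F e=T
  a=F b=T c=T d=F e=T
  a=T b=F c=F d=T e=F
  a=T b=T c=T d=F e=F
  a=T b=T c=T d=T e=F
That's 5 in total.

5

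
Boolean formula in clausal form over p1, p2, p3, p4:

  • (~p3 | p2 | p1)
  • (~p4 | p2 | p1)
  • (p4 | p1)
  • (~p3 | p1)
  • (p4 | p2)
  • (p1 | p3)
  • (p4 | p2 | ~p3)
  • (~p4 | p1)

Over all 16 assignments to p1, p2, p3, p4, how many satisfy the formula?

6

Satisfying assignments:
  p1=T p2=F p3=F p4=T
  p1=T p2=F p3=T p4=T
  p1=T p2=T p3=F p4=F
  p1=T p2=T p3=F p4=T
  p1=T p2=T p3=T p4=F
  p1=T p2=T p3=T p4=T
That's 6 in total.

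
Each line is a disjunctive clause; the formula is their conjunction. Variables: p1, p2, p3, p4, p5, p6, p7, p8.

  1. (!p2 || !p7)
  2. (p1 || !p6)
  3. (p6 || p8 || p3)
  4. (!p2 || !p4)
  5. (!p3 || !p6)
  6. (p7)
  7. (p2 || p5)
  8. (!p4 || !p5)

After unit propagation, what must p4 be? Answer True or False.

(p7) stands alone — p7 = True.
(!p7 || !p2) with p7 = True leaves only !p2, so p2 = False.
(p5 || p2) with p2 = False leaves only p5, so p5 = True.
(!p4 || !p5) with p5 = True leaves only !p4, so p4 = False.

False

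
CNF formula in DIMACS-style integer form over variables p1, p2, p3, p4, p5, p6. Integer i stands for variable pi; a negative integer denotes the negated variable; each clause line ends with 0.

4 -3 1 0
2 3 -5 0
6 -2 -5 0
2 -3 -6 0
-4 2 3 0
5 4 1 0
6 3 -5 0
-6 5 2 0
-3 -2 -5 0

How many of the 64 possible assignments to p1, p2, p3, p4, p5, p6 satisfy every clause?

Split on p2, then p3.
  p2=1, p3=1: p6 free; 3 ways for (p1,p4,p5) × 2^1 = 6.
  p2=1, p3=0: 10 of the 16 assignments to (p1,p4,p5,p6) work.
  p2=0, p3=1: p5 free; 3 ways for (p1,p4,p6) × 2^1 = 6.
  p2=0, p3=0: remaining (p1,p4,p5,p6) ∈ {(1,0,0,0)} — 1.
Total: 6 + 10 + 6 + 1 = 23.

23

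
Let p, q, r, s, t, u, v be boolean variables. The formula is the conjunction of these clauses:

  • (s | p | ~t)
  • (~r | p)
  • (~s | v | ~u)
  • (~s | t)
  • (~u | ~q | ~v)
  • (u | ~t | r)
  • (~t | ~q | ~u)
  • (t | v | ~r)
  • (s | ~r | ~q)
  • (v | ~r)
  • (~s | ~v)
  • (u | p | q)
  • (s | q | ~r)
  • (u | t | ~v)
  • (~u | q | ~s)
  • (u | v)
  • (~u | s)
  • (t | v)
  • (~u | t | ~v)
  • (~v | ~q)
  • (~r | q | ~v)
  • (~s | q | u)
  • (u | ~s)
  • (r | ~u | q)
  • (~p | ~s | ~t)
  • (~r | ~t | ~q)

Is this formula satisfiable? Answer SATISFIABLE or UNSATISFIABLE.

u = True:
  propagation gives s=True, v=True; an empty clause results — contradiction.
u = False:
  propagation gives v=True, s=False, t=True, p=True; an empty clause results — contradiction.
Every branch closes, so no satisfying assignment exists.

UNSATISFIABLE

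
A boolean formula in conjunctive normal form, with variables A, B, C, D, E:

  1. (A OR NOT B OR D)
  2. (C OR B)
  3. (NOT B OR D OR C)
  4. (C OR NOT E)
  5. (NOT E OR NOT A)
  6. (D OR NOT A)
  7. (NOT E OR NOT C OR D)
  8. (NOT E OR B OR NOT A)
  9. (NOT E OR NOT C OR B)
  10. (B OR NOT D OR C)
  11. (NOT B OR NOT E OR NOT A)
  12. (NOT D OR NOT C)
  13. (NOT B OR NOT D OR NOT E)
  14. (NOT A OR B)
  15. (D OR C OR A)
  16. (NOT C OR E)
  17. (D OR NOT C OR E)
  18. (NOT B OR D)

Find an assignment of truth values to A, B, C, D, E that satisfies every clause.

A=True  B=True  C=False  D=True  E=False

Check each clause:
  1. (A OR D OR NOT B) — A is true.
  2. (B OR C) — B is true.
  3. (NOT B OR C OR D) — D is true.
  4. (C OR NOT E) — NOT E is true.
  5. (NOT E OR NOT A) — NOT E is true.
  6. (D OR NOT A) — D is true.
  7. (NOT E OR D OR NOT C) — NOT E is true.
  8. (B OR NOT E OR NOT A) — B is true.
  9. (B OR NOT E OR NOT C) — B is true.
  10. (C OR NOT D OR B) — B is true.
  11. (NOT A OR NOT E OR NOT B) — NOT E is true.
  12. (NOT C OR NOT D) — NOT C is true.
  13. (NOT E OR NOT B OR NOT D) — NOT E is true.
  14. (NOT A OR B) — B is true.
  15. (C OR A OR D) — A is true.
  16. (E OR NOT C) — NOT C is true.
  17. (E OR D OR NOT C) — D is true.
  18. (D OR NOT B) — D is true.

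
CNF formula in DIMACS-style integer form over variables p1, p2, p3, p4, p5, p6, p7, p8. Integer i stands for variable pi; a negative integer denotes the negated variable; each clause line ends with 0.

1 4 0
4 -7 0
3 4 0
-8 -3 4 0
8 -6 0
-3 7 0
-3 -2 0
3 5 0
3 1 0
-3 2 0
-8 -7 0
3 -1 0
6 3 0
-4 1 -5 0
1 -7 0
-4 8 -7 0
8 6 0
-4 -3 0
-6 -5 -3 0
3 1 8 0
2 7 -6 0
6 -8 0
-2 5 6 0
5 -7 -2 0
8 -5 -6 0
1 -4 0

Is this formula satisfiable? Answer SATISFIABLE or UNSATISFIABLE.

UNSATISFIABLE

p3 = True:
  propagation gives p7=True, p4=True; an empty clause results — contradiction.
p3 = False:
  propagation gives p4=True, p5=True, p1=True; an empty clause results — contradiction.
Every branch closes, so no satisfying assignment exists.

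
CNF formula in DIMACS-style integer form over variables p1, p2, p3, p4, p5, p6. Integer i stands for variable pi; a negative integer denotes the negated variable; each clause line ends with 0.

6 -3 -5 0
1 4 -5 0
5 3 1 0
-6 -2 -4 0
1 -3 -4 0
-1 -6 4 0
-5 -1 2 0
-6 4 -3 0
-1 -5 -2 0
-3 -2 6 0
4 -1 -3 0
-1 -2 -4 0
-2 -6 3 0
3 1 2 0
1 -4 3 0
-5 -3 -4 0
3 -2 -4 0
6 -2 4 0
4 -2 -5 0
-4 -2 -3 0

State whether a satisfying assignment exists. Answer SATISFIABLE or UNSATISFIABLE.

SATISFIABLE

Branch on p1: take p1 = True.
The remaining clauses are satisfied by p2 = False, p3 = False, p4 = False, p5 = False, p6 = False.
So p1 = True  p2 = False  p3 = False  p4 = False  p5 = False  p6 = False is a satisfying assignment.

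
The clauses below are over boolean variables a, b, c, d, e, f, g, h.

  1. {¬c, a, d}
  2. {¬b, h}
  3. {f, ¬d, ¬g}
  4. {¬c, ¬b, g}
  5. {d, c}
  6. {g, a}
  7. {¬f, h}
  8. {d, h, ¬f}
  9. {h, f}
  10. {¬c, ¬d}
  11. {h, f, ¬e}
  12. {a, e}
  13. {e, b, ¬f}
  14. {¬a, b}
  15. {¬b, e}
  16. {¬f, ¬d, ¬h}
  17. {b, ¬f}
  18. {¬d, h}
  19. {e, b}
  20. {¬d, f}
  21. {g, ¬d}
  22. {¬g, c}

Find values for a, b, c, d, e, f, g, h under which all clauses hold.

a=True  b=True  c=True  d=False  e=True  f=False  g=True  h=True

Check each clause:
  1. {¬c, a, d} — a is true.
  2. {¬b, h} — h is true.
  3. {¬g, ¬d, f} — ¬d is true.
  4. {g, ¬c, ¬b} — g is true.
  5. {d, c} — c is true.
  6. {g, a} — a is true.
  7. {¬f, h} — h is true.
  8. {d, ¬f, h} — h is true.
  9. {f, h} — h is true.
  10. {¬c, ¬d} — ¬d is true.
  11. {h, ¬e, f} — h is true.
  12. {e, a} — a is true.
  13. {¬f, b, e} — b is true.
  14. {b, ¬a} — b is true.
  15. {¬b, e} — e is true.
  16. {¬d, ¬f, ¬h} — ¬f is true.
  17. {¬f, b} — ¬f is true.
  18. {h, ¬d} — h is true.
  19. {b, e} — b is true.
  20. {f, ¬d} — ¬d is true.
  21. {g, ¬d} — ¬d is true.
  22. {c, ¬g} — c is true.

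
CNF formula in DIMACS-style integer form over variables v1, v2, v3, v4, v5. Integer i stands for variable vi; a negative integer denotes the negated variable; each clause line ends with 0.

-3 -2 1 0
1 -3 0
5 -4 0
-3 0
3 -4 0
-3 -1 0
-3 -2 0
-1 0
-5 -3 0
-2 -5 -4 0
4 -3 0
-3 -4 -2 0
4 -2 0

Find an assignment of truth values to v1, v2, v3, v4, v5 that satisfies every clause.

v1=F, v2=F, v3=F, v4=F, v5=F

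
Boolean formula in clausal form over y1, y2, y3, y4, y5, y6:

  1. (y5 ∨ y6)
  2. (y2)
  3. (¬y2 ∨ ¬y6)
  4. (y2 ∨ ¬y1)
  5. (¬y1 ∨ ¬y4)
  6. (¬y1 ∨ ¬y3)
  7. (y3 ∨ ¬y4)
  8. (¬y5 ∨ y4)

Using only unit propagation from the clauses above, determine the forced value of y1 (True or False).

False

(y2) is a unit clause: y2 = True.
(¬y2 ∨ ¬y6): since y2 = True, the clause reduces to (¬y6). y6 = False.
From (y5 ∨ y6) and y6 = False: y5 = True.
In (y4 ∨ ¬y5), ¬y5 is now false; y4 must hold, so y4 = True.
(¬y1 ∨ ¬y4) with y4 = True leaves only ¬y1, so y1 = False.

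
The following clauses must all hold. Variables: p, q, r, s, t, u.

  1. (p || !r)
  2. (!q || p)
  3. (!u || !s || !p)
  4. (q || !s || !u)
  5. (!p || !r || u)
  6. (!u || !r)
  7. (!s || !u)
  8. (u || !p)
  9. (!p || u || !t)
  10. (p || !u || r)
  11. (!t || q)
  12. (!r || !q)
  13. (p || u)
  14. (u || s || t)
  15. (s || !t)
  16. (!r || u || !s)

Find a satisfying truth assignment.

p=T, q=T, r=F, s=F, t=F, u=T

Try p = True.
  then u is forced to True.
  then s is forced to False.
  then r is forced to False.
  then t is forced to False.
q is now unconstrained; take q = True.
Every clause has at least one true literal under this assignment.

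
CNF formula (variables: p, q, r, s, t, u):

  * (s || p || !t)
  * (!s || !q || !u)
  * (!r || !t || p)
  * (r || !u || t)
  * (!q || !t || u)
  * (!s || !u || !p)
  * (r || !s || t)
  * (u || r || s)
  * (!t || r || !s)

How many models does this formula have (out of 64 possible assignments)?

19

Case analysis on s and t:
  s=T, t=T: remaining (p,q,r,u) ∈ {(T,F,T,F)} — 1.
  s=T, t=F: 5 of the 16 assignments to (p,q,r,u) work.
  s=F, t=T: 5 of the 16 assignments to (p,q,r,u) work.
  s=F, t=F: forces r=T; p, q, u free → 2^3 = 8.
Total: 1 + 5 + 5 + 8 = 19.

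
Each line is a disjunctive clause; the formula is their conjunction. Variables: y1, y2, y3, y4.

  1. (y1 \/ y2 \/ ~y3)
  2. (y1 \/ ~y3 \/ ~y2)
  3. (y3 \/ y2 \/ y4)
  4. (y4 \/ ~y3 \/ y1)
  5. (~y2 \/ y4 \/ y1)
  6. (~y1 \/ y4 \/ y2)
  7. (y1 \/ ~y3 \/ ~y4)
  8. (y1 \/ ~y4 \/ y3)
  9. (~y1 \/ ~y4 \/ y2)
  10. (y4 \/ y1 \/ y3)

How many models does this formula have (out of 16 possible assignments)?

4

The models are:
  y1=1 y2=1 y3=0 y4=0
  y1=1 y2=1 y3=0 y4=1
  y1=1 y2=1 y3=1 y4=0
  y1=1 y2=1 y3=1 y4=1
Count: 4.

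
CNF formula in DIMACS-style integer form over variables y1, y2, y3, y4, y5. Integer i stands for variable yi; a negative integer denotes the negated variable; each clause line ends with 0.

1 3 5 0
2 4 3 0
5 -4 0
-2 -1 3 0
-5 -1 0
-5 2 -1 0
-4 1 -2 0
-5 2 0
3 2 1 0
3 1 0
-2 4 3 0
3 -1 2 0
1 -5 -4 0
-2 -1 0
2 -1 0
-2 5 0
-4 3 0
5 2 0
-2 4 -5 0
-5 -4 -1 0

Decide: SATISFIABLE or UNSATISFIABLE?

y2 = True:
  propagation gives y1=False, y4=False, y3=True, y5=True; an empty clause results — contradiction.
y2 = False:
  propagation gives y5=False; an empty clause results — contradiction.
Every branch closes, so no satisfying assignment exists.

UNSATISFIABLE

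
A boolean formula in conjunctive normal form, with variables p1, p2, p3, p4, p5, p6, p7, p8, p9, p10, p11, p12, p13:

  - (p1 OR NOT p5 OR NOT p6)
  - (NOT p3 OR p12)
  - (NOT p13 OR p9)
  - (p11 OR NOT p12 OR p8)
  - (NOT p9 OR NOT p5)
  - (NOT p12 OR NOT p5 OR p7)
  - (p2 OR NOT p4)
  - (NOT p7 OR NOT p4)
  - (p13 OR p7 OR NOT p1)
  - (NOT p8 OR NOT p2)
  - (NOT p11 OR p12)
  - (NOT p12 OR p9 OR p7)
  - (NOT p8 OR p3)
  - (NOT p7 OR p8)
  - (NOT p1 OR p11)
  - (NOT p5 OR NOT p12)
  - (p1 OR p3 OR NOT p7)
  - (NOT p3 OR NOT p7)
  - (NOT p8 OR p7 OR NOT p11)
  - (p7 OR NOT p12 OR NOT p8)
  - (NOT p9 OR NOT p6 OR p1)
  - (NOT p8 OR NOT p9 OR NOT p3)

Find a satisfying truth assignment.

p4 occurs only negated in the remaining clauses — set p4 = False.
Pure literal: p6 appears only negated; assign p6 = False.
Try p1 = False.
Try p2 = True.
  then p8 is forced to False.
  then p7 is forced to False.
Try p3 = False.
For the remaining variables, p5 = True, p9 = False, p10 = False, p11 = False, p12 = False, p13 = False works.
Every clause has at least one true literal under this assignment.
Check each clause:
  1. (NOT p5 OR p1 OR NOT p6) — NOT p6 is true.
  2. (p12 OR NOT p3) — NOT p3 is true.
  3. (NOT p13 OR p9) — NOT p13 is true.
  4. (NOT p12 OR p8 OR p11) — NOT p12 is true.
  5. (NOT p5 OR NOT p9) — NOT p9 is true.
  6. (p7 OR NOT p12 OR NOT p5) — NOT p12 is true.
  7. (p2 OR NOT p4) — p2 is true.
  8. (NOT p4 OR NOT p7) — NOT p7 is true.
  9. (p13 OR NOT p1 OR p7) — NOT p1 is true.
  10. (NOT p2 OR NOT p8) — NOT p8 is true.
  11. (p12 OR NOT p11) — NOT p11 is true.
  12. (p9 OR p7 OR NOT p12) — NOT p12 is true.
  13. (NOT p8 OR p3) — NOT p8 is true.
  14. (p8 OR NOT p7) — NOT p7 is true.
  15. (p11 OR NOT p1) — NOT p1 is true.
  16. (NOT p12 OR NOT p5) — NOT p12 is true.
  17. (NOT p7 OR p3 OR p1) — NOT p7 is true.
  18. (NOT p7 OR NOT p3) — NOT p7 is true.
  19. (p7 OR NOT p11 OR NOT p8) — NOT p8 is true.
  20. (p7 OR NOT p12 OR NOT p8) — NOT p8 is true.
  21. (NOT p9 OR NOT p6 OR p1) — NOT p6 is true.
  22. (NOT p3 OR NOT p8 OR NOT p9) — NOT p8 is true.

p1 = 0, p2 = 1, p3 = 0, p4 = 0, p5 = 1, p6 = 0, p7 = 0, p8 = 0, p9 = 0, p10 = 0, p11 = 0, p12 = 0, p13 = 0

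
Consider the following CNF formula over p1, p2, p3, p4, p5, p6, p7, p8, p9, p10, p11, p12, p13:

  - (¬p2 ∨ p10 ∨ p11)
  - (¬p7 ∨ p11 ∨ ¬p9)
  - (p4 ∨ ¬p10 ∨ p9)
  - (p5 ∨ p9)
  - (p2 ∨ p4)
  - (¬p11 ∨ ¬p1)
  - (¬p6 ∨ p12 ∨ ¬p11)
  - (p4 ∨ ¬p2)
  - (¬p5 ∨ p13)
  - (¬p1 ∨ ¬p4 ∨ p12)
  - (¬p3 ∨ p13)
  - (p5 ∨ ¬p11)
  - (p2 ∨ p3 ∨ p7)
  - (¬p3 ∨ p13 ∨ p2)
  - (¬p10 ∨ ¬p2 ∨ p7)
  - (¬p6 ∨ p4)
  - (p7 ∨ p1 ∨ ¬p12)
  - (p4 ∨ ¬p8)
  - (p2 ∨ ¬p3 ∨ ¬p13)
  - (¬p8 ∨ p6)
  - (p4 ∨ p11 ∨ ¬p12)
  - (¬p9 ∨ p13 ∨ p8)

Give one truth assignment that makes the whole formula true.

p1 = False, p2 = True, p3 = True, p4 = True, p5 = True, p6 = True, p7 = True, p8 = False, p9 = False, p10 = False, p11 = True, p12 = True, p13 = True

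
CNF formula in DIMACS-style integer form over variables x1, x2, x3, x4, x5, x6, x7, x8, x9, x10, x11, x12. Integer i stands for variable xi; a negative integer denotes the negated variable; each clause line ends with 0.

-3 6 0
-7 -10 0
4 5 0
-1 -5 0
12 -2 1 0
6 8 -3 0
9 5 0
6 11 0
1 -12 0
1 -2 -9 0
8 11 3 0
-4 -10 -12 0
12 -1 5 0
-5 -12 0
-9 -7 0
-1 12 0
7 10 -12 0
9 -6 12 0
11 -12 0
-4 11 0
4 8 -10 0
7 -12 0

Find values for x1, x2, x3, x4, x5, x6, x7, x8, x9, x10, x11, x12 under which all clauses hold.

x1=F, x2=F, x3=F, x4=F, x5=T, x6=F, x7=F, x8=T, x9=F, x10=F, x11=T, x12=F

Check each clause:
  1. (x6 || !x3) — !x3 is true.
  2. (!x7 || !x10) — !x7 is true.
  3. (x5 || x4) — x5 is true.
  4. (!x5 || !x1) — !x1 is true.
  5. (x12 || x1 || !x2) — !x2 is true.
  6. (x8 || x6 || !x3) — x8 is true.
  7. (x5 || x9) — x5 is true.
  8. (x6 || x11) — x11 is true.
  9. (!x12 || x1) — !x12 is true.
  10. (x1 || !x2 || !x9) — !x2 is true.
  11. (x11 || x8 || x3) — x8 is true.
  12. (!x4 || !x12 || !x10) — !x12 is true.
  13. (!x1 || x12 || x5) — x5 is true.
  14. (!x12 || !x5) — !x12 is true.
  15. (!x9 || !x7) — !x7 is true.
  16. (!x1 || x12) — !x1 is true.
  17. (!x12 || x10 || x7) — !x12 is true.
  18. (x9 || !x6 || x12) — !x6 is true.
  19. (!x12 || x11) — x11 is true.
  20. (!x4 || x11) — x11 is true.
  21. (!x10 || x4 || x8) — x8 is true.
  22. (!x12 || x7) — !x12 is true.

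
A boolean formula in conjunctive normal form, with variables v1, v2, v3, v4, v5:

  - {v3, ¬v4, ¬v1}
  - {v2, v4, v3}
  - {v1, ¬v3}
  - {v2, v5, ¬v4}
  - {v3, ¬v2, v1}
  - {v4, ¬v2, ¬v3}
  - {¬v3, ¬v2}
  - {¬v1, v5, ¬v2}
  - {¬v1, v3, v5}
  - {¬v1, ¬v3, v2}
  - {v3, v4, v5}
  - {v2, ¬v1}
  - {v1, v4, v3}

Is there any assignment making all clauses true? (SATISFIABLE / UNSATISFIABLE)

SATISFIABLE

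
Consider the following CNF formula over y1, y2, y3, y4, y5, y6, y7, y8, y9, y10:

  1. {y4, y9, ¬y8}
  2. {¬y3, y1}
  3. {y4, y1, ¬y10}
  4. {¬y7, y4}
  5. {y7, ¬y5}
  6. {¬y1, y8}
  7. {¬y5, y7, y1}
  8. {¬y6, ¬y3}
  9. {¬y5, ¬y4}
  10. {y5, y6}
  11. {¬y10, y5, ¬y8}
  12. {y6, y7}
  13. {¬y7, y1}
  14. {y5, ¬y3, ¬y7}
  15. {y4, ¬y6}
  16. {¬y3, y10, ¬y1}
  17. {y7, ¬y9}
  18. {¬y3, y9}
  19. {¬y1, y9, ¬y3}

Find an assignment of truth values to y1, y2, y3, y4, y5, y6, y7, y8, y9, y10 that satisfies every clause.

y3 occurs only negated in the remaining clauses — set y3 = False.
Set y1 = False and propagate.
  then y7 is forced to False.
  then y5 is forced to False.
  then y6 is forced to True.
  then y4 is forced to True.
  then y9 is forced to False.
Set y8 = False and propagate.
y2, y10 are now unconstrained; take y2 = True, y10 = False.
Every clause has at least one true literal under this assignment.

y1 = False, y2 = True, y3 = False, y4 = True, y5 = False, y6 = True, y7 = False, y8 = False, y9 = False, y10 = False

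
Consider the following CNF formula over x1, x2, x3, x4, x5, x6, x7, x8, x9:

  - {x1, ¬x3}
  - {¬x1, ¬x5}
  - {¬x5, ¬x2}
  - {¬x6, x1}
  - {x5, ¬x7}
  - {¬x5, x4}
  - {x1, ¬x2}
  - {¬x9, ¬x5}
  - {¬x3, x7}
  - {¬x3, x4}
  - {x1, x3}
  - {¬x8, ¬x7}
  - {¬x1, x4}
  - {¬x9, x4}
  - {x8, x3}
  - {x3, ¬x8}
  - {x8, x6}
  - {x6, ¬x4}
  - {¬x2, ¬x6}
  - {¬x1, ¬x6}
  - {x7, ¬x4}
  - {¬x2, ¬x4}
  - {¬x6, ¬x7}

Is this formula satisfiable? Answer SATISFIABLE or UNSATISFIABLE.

UNSATISFIABLE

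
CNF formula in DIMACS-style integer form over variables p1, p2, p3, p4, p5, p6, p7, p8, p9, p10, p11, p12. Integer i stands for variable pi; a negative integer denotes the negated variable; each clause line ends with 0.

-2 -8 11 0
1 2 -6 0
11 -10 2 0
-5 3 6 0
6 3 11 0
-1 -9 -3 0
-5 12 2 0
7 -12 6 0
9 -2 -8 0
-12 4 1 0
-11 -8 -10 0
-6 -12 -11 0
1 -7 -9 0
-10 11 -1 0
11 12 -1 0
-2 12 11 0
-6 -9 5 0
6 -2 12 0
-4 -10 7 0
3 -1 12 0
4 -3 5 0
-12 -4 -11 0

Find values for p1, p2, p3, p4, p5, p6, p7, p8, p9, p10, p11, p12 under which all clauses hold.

p1=True  p2=False  p3=True  p4=False  p5=True  p6=False  p7=True  p8=False  p9=False  p10=False  p11=False  p12=True

Check each clause:
  1. {p11, ¬p8, ¬p2} — ¬p8 is true.
  2. {p2, p1, ¬p6} — p1 is true.
  3. {p11, p2, ¬p10} — ¬p10 is true.
  4. {p3, ¬p5, p6} — p3 is true.
  5. {p3, p11, p6} — p3 is true.
  6. {¬p1, ¬p3, ¬p9} — ¬p9 is true.
  7. {p12, p2, ¬p5} — p12 is true.
  8. {p6, p7, ¬p12} — p7 is true.
  9. {¬p2, ¬p8, p9} — ¬p8 is true.
  10. {¬p12, p1, p4} — p1 is true.
  11. {¬p11, ¬p8, ¬p10} — ¬p8 is true.
  12. {¬p11, ¬p12, ¬p6} — ¬p6 is true.
  13. {¬p9, p1, ¬p7} — p1 is true.
  14. {¬p1, p11, ¬p10} — ¬p10 is true.
  15. {p11, ¬p1, p12} — p12 is true.
  16. {p12, p11, ¬p2} — p12 is true.
  17. {p5, ¬p9, ¬p6} — ¬p6 is true.
  18. {p12, ¬p2, p6} — p12 is true.
  19. {p7, ¬p4, ¬p10} — ¬p4 is true.
  20. {p3, ¬p1, p12} — p3 is true.
  21. {p4, ¬p3, p5} — p5 is true.
  22. {¬p12, ¬p11, ¬p4} — ¬p11 is true.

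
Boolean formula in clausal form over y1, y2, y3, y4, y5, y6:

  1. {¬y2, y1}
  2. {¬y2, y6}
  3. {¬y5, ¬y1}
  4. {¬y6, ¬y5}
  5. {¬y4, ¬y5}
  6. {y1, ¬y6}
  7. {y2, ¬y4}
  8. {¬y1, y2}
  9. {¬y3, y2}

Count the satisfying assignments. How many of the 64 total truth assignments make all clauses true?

6

The models are:
  y1=F y2=F y3=F y4=F y5=F y6=F
  y1=F y2=F y3=F y4=F y5=T y6=F
  y1=T y2=T y3=F y4=F y5=F y6=T
  y1=T y2=T y3=F y4=T y5=F y6=T
  y1=T y2=T y3=T y4=F y5=F y6=T
  y1=T y2=T y3=T y4=T y5=F y6=T
That's 6 in total.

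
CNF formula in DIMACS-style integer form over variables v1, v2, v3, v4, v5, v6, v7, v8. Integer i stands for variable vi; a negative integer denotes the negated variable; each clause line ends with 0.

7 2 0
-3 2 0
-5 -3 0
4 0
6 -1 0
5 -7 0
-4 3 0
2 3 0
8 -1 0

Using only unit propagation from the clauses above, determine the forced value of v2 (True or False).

True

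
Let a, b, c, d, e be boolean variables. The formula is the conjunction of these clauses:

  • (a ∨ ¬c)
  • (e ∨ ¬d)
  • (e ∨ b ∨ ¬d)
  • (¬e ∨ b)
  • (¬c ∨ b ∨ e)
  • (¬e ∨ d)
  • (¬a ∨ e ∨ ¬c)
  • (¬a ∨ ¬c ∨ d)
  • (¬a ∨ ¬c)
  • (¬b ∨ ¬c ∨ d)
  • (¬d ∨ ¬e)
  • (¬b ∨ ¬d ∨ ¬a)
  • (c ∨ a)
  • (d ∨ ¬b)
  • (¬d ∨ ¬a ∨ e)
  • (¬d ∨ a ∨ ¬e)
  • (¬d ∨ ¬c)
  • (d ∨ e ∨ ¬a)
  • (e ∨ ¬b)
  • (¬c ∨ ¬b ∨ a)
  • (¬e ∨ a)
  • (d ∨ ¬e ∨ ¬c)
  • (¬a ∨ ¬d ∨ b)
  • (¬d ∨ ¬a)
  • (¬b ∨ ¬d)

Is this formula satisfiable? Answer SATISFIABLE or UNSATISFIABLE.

UNSATISFIABLE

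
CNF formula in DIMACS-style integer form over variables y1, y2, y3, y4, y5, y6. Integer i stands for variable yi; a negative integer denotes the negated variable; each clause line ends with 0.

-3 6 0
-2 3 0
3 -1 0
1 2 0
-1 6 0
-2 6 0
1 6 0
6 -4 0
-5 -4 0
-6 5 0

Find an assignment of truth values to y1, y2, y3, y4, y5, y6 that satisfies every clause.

Pure literal: y4 appears only negated; assign y4 = False.
Set y1 = False and propagate.
  then y2 is forced to True.
  then y3 is forced to True.
  then y6 is forced to True.
  then y5 is forced to True.

y1=F, y2=T, y3=T, y4=F, y5=T, y6=T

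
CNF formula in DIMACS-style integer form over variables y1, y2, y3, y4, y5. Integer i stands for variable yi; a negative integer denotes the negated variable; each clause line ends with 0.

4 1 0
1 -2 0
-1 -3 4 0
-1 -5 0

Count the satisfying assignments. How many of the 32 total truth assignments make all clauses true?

10

Case analysis on y1 and y4:
  y1=T, y4=T: remaining (y2,y3,y5) ∈ {(F,F,F); (F,T,F); (T,F,F); (T,T,F)} — 4.
  y1=T, y4=F: remaining (y2,y3,y5) ∈ {(F,F,F); (T,F,F)} — 2.
  y1=F, y4=T: remaining (y2,y3,y5) ∈ {(F,F,F); (F,F,T); (F,T,F); (F,T,T)} — 4.
  y1=F, y4=F: a clause becomes empty — 0.
Total: 4 + 2 + 4 + 0 = 10.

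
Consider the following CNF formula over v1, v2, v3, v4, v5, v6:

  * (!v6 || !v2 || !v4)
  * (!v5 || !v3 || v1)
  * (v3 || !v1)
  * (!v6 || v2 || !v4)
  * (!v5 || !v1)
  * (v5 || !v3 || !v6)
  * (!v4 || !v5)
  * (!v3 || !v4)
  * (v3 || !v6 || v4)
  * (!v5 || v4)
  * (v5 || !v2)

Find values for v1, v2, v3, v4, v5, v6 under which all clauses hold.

v1=F, v2=F, v3=F, v4=F, v5=F, v6=F

Pure literal: v6 appears only negated; assign v6 = False.
Try v1 = False.
Set v2 = False and propagate.
The remaining clauses are satisfied by v3 = False, v4 = False, v5 = False.
Every clause has at least one true literal under this assignment.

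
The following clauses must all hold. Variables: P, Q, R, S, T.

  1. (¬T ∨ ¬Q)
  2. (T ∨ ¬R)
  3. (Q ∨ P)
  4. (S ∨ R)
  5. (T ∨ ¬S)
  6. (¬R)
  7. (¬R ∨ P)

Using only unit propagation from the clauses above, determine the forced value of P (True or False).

True

(¬R) is a unit clause: R = False.
(S ∨ R): since R = False, the clause reduces to (S). S = True.
In (¬S ∨ T), ¬S is now false; T must hold, so T = True.
In (¬Q ∨ ¬T), ¬T is now false; ¬Q must hold, so Q = False.
From (Q ∨ P) and Q = False: P = True.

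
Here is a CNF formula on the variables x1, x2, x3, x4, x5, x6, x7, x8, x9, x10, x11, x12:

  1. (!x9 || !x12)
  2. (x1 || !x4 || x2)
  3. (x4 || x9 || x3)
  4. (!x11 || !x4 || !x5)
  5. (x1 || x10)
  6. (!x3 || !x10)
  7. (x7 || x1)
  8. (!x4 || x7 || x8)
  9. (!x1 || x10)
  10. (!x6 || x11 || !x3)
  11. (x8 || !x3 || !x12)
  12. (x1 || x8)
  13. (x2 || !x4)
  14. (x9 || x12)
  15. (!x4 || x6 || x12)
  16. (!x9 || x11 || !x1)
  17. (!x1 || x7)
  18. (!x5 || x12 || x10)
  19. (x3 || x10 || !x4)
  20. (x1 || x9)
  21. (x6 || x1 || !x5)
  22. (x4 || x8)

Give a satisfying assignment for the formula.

x1=True, x2=False, x3=False, x4=False, x5=True, x6=False, x7=True, x8=True, x9=True, x10=True, x11=True, x12=False

Check each clause:
  1. (!x9 || !x12) — !x12 is true.
  2. (x2 || !x4 || x1) — x1 is true.
  3. (x9 || x3 || x4) — x9 is true.
  4. (!x5 || !x4 || !x11) — !x4 is true.
  5. (x10 || x1) — x1 is true.
  6. (!x10 || !x3) — !x3 is true.
  7. (x1 || x7) — x1 is true.
  8. (!x4 || x8 || x7) — x8 is true.
  9. (!x1 || x10) — x10 is true.
  10. (x11 || !x3 || !x6) — !x6 is true.
  11. (!x3 || !x12 || x8) — x8 is true.
  12. (x8 || x1) — x8 is true.
  13. (!x4 || x2) — !x4 is true.
  14. (x12 || x9) — x9 is true.
  15. (!x4 || x6 || x12) — !x4 is true.
  16. (!x1 || x11 || !x9) — x11 is true.
  17. (!x1 || x7) — x7 is true.
  18. (!x5 || x12 || x10) — x10 is true.
  19. (!x4 || x3 || x10) — x10 is true.
  20. (x9 || x1) — x1 is true.
  21. (x1 || x6 || !x5) — x1 is true.
  22. (x4 || x8) — x8 is true.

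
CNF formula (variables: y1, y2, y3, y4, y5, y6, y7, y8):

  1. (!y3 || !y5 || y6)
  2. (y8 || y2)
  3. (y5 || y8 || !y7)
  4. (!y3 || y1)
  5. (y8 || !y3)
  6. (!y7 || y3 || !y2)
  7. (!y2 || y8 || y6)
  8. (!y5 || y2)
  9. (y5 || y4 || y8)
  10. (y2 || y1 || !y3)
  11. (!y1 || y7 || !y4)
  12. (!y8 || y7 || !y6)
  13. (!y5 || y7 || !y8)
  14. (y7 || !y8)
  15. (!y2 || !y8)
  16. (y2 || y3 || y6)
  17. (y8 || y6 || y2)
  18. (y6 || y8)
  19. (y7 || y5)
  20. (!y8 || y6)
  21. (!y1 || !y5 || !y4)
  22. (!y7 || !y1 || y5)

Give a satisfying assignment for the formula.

y1 = False  y2 = True  y3 = False  y4 = False  y5 = True  y6 = True  y7 = False  y8 = False

Try y1 = False.
  then y3 is forced to False.
Try y2 = True.
  then y7 is forced to False.
  then y8 is forced to False.
  then y6 is forced to True.
  then y5 is forced to True.
y4 is now unconstrained; take y4 = False.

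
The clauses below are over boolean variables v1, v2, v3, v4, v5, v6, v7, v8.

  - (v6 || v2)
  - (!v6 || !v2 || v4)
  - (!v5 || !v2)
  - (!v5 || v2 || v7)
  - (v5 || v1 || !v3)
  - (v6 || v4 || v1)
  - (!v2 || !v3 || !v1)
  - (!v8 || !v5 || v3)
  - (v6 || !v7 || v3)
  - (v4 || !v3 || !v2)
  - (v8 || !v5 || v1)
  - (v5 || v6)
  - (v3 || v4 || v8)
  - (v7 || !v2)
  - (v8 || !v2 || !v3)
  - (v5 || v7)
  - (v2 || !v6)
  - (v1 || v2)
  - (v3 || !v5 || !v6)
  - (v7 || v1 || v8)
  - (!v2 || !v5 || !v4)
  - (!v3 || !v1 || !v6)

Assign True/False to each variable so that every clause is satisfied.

Branch on v1: take v1 = True.
Branch on v2: take v2 = True.
  then v5 is forced to False.
  then v3 is forced to False.
  then v6 is forced to True.
  then v4 is forced to True.
  then v7 is forced to True.
v8 is now unconstrained; take v8 = True.
Every clause has at least one true literal under this assignment.
Check each clause:
  1. (v2 || v6) — v2 is true.
  2. (!v6 || !v2 || v4) — v4 is true.
  3. (!v2 || !v5) — !v5 is true.
  4. (v2 || !v5 || v7) — v2 is true.
  5. (!v3 || v5 || v1) — !v3 is true.
  6. (v6 || v4 || v1) — v1 is true.
  7. (!v2 || !v3 || !v1) — !v3 is true.
  8. (!v5 || !v8 || v3) — !v5 is true.
  9. (v6 || v3 || !v7) — v6 is true.
  10. (!v3 || v4 || !v2) — v4 is true.
  11. (v1 || v8 || !v5) — v8 is true.
  12. (v5 || v6) — v6 is true.
  13. (v3 || v8 || v4) — v8 is true.
  14. (!v2 || v7) — v7 is true.
  15. (v8 || !v2 || !v3) — v8 is true.
  16. (v7 || v5) — v7 is true.
  17. (!v6 || v2) — v2 is true.
  18. (v1 || v2) — v1 is true.
  19. (!v5 || v3 || !v6) — !v5 is true.
  20. (v1 || v7 || v8) — v8 is true.
  21. (!v2 || !v5 || !v4) — !v5 is true.
  22. (!v3 || !v6 || !v1) — !v3 is true.

v1 = 1  v2 = 1  v3 = 0  v4 = 1  v5 = 0  v6 = 1  v7 = 1  v8 = 1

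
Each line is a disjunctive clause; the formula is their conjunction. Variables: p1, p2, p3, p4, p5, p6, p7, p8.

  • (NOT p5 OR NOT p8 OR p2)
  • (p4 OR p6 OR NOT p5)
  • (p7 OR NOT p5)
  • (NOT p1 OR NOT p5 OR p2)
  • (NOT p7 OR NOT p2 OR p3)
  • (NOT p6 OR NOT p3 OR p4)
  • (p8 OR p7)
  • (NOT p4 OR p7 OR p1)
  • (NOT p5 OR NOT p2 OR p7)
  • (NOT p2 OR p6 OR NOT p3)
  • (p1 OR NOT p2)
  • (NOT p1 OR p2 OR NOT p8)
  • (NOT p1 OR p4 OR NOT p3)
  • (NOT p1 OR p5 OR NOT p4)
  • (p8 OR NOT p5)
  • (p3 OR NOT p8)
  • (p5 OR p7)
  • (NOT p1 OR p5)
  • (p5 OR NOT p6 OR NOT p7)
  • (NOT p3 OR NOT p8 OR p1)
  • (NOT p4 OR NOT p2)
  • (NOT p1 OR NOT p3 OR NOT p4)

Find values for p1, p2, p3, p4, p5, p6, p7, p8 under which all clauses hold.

p1=0, p2=0, p3=0, p4=0, p5=0, p6=0, p7=1, p8=0

Check each clause:
  1. (NOT p5 OR NOT p8 OR p2) — NOT p8 is true.
  2. (p4 OR NOT p5 OR p6) — NOT p5 is true.
  3. (NOT p5 OR p7) — NOT p5 is true.
  4. (NOT p5 OR p2 OR NOT p1) — NOT p5 is true.
  5. (NOT p7 OR p3 OR NOT p2) — NOT p2 is true.
  6. (NOT p3 OR NOT p6 OR p4) — NOT p6 is true.
  7. (p7 OR p8) — p7 is true.
  8. (p1 OR p7 OR NOT p4) — NOT p4 is true.
  9. (p7 OR NOT p2 OR NOT p5) — NOT p5 is true.
  10. (NOT p2 OR NOT p3 OR p6) — NOT p3 is true.
  11. (NOT p2 OR p1) — NOT p2 is true.
  12. (NOT p1 OR NOT p8 OR p2) — NOT p8 is true.
  13. (p4 OR NOT p3 OR NOT p1) — NOT p3 is true.
  14. (NOT p4 OR NOT p1 OR p5) — NOT p4 is true.
  15. (NOT p5 OR p8) — NOT p5 is true.
  16. (NOT p8 OR p3) — NOT p8 is true.
  17. (p7 OR p5) — p7 is true.
  18. (NOT p1 OR p5) — NOT p1 is true.
  19. (NOT p7 OR p5 OR NOT p6) — NOT p6 is true.
  20. (NOT p3 OR p1 OR NOT p8) — NOT p8 is true.
  21. (NOT p2 OR NOT p4) — NOT p4 is true.
  22. (NOT p4 OR NOT p3 OR NOT p1) — NOT p4 is true.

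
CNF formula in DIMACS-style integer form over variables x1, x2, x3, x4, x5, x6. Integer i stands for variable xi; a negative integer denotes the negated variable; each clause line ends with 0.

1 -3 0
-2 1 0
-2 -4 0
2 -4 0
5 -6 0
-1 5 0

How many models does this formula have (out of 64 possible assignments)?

11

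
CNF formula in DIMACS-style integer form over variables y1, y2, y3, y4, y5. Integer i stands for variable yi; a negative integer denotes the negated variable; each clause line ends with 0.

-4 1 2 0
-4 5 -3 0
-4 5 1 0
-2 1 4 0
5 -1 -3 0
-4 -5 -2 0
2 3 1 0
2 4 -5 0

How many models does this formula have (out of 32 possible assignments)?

Case analysis on y4 and y1:
  y4=1, y1=1: remaining (y2,y3,y5) ∈ {(0,0,0); (0,0,1); (0,1,1); (1,0,0)} — 4.
  y4=1, y1=0: a clause becomes empty — 0.
  y4=0, y1=1: remaining (y2,y3,y5) ∈ {(0,0,0); (1,0,0); (1,0,1); (1,1,1)} — 4.
  y4=0, y1=0: remaining (y2,y3,y5) ∈ {(0,1,0)} — 1.
Total: 4 + 0 + 4 + 1 = 9.

9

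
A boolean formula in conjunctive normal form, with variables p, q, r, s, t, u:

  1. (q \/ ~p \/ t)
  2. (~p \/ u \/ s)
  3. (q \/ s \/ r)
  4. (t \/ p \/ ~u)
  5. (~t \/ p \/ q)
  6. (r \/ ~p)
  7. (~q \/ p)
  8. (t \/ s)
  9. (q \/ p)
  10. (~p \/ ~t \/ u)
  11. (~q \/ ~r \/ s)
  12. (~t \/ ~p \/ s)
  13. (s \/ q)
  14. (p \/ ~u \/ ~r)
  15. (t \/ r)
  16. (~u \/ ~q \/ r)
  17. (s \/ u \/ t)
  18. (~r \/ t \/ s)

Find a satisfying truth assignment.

p=1  q=1  r=1  s=1  t=0  u=0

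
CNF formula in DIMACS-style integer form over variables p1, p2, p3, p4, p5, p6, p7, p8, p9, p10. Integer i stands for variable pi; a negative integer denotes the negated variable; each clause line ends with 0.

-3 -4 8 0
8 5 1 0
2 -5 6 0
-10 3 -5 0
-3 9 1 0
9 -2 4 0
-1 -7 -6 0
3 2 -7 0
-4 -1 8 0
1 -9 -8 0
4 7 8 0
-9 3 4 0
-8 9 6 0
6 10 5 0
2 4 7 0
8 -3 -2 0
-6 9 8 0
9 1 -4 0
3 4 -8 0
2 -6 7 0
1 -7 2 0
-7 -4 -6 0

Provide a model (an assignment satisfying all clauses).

Try p1 = True.
Set p2 = True and propagate.
The remaining clauses are satisfied by p3 = True, p4 = True, p5 = False, p6 = True, p7 = False, p8 = True, p9 = True, p10 = True.

p1=T  p2=T  p3=T  p4=T  p5=F  p6=T  p7=F  p8=T  p9=T  p10=T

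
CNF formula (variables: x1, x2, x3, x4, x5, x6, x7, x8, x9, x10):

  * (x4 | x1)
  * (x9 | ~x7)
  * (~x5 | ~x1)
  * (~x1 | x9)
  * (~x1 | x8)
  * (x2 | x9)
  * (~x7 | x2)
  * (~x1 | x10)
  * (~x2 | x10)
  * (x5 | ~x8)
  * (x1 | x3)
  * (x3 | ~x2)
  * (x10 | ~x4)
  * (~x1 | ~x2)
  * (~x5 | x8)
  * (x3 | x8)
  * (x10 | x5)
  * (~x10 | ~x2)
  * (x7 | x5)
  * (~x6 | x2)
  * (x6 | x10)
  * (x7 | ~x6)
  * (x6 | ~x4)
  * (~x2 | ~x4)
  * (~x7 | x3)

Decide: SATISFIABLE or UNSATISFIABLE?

UNSATISFIABLE

x2 = True:
  propagation gives x10=True; an empty clause results — contradiction.
x2 = False:
  propagation gives x9=True, x7=False, x5=True, x1=False; an empty clause results — contradiction.
Every branch closes, so no satisfying assignment exists.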